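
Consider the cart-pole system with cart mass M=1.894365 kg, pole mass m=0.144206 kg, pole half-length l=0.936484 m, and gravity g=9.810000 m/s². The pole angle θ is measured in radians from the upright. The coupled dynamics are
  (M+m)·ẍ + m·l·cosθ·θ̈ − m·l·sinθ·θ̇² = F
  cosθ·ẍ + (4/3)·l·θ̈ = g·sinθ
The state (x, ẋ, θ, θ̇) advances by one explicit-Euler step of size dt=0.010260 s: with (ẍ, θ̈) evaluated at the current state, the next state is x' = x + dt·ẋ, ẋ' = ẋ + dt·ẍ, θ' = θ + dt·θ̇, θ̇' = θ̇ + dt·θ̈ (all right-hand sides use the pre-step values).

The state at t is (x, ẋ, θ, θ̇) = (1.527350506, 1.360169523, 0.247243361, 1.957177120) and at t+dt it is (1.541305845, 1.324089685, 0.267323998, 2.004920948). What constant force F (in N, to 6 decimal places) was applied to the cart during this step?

F = -6.686029 N

ẍ = (ẋ'−ẋ)/dt = (1.324089685−1.360169523)/0.010260 = -3.516553
θ̈ = (θ̇'−θ̇)/dt = (2.004920948−1.957177120)/0.010260 = 4.653395
sinθ=0.244732, cosθ=0.969591
F = (M+m)·ẍ + m·l·cosθ·θ̈ − m·l·sinθ·θ̇² = -7.168744 + 0.609315 − 0.126600 = -6.686029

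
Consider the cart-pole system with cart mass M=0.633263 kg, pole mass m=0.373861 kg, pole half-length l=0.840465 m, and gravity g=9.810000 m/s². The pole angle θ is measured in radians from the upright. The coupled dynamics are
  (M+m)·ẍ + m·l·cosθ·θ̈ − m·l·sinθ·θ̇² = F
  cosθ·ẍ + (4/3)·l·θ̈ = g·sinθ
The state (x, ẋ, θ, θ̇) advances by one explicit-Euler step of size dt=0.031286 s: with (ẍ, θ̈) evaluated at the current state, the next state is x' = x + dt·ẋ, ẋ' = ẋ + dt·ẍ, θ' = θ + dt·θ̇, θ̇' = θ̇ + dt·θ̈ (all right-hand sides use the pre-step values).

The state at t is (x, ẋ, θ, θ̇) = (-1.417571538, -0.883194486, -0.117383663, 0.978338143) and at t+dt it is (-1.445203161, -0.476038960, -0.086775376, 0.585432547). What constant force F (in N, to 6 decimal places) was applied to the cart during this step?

F = 9.222975 N

ẍ = (ẋ'−ẋ)/dt = (-0.476038960−-0.883194486)/0.031286 = 13.013985
θ̈ = (θ̇'−θ̇)/dt = (0.585432547−0.978338143)/0.031286 = -12.558512
sinθ=-0.117114, cosθ=0.993118
F = (M+m)·ẍ + m·l·cosθ·θ̈ − m·l·sinθ·θ̇² = 13.106696 + -3.918944 − -0.035222 = 9.222975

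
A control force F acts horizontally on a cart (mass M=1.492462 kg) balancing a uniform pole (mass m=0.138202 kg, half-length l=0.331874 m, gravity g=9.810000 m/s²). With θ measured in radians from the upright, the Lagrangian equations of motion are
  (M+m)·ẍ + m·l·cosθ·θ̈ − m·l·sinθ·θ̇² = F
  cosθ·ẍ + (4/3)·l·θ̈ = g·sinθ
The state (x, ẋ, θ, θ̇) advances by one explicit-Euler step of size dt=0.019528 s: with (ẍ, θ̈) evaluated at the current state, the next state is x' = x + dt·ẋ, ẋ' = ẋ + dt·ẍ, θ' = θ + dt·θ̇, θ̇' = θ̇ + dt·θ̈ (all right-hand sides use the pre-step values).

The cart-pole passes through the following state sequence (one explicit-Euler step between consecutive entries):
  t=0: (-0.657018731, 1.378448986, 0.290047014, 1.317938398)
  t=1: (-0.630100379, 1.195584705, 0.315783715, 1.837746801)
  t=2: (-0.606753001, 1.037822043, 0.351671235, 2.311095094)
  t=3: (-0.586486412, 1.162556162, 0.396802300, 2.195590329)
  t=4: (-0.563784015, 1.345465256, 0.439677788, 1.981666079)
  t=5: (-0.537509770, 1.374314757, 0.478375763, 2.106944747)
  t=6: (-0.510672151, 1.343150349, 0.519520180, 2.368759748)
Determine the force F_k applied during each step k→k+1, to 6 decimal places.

F_0 = -14.122779 N
F_1 = -12.165117 N
F_2 = 10.076714 N
F_3 = 14.724765 N
F_4 = 2.598638 N
F_5 = -2.150179 N

step 0→1:
  ẍ = (ẋ'−ẋ)/dt = (1.195584705−1.378448986)/0.019528 = -9.364209
  θ̈ = (θ̇'−θ̇)/dt = (1.837746801−1.317938398)/0.019528 = 26.618620
  sinθ=0.285997, cosθ=0.958230
  F = (M+m)·ẍ + m·l·cosθ·θ̈ − m·l·sinθ·θ̇² = -15.269879 + 1.169885 − 0.022785 = -14.122779
step 1→2:
  ẍ = (ẋ'−ẋ)/dt = (1.037822043−1.195584705)/0.019528 = -8.078793
  θ̈ = (θ̇'−θ̇)/dt = (2.311095094−1.837746801)/0.019528 = 24.239466
  sinθ=0.310562, cosθ=0.950553
  F = (M+m)·ẍ + m·l·cosθ·θ̈ − m·l·sinθ·θ̇² = -13.173796 + 1.056786 − 0.048107 = -12.165117
step 2→3:
  ẍ = (ẋ'−ẋ)/dt = (1.162556162−1.037822043)/0.019528 = 6.387450
  θ̈ = (θ̇'−θ̇)/dt = (2.195590329−2.311095094)/0.019528 = -5.914828
  sinθ=0.344467, cosθ=0.938798
  F = (M+m)·ẍ + m·l·cosθ·θ̈ − m·l·sinθ·θ̇² = 10.415784 + -0.254684 − 0.084386 = 10.076714
step 3→4:
  ẍ = (ẋ'−ẋ)/dt = (1.345465256−1.162556162)/0.019528 = 9.366504
  θ̈ = (θ̇'−θ̇)/dt = (1.981666079−2.195590329)/0.019528 = -10.954744
  sinθ=0.386471, cosθ=0.922302
  F = (M+m)·ẍ + m·l·cosθ·θ̈ − m·l·sinθ·θ̇² = 15.273621 + -0.463407 − 0.085449 = 14.724765
step 4→5:
  ẍ = (ẋ'−ẋ)/dt = (1.374314757−1.345465256)/0.019528 = 1.477340
  θ̈ = (θ̇'−θ̇)/dt = (2.106944747−1.981666079)/0.019528 = 6.415335
  sinθ=0.425648, cosθ=0.904889
  F = (M+m)·ẍ + m·l·cosθ·θ̈ − m·l·sinθ·θ̇² = 2.409046 + 0.266258 − 0.076665 = 2.598638
step 5→6:
  ẍ = (ẋ'−ẋ)/dt = (1.343150349−1.374314757)/0.019528 = -1.595883
  θ̈ = (θ̇'−θ̇)/dt = (2.368759748−2.106944747)/0.019528 = 13.407159
  sinθ=0.460338, cosθ=0.887744
  F = (M+m)·ẍ + m·l·cosθ·θ̈ − m·l·sinθ·θ̇² = -2.602349 + 0.545899 − 0.093728 = -2.150179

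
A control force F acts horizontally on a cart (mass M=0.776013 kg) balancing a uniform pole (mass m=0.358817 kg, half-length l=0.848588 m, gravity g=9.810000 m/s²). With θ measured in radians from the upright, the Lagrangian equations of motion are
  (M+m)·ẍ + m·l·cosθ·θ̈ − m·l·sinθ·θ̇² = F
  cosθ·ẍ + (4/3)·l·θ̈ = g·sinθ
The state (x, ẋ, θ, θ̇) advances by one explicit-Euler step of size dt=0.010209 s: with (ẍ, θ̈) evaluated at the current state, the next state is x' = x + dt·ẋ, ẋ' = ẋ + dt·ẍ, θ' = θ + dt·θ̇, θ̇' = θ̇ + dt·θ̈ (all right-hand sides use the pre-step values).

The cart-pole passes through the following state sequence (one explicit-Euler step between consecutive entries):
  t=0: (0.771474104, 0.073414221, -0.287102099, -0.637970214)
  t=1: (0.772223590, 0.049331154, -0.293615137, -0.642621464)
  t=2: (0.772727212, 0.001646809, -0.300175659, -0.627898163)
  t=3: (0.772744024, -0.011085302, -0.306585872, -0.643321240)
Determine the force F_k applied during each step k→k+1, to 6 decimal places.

F_0 = -2.775022 N
F_1 = -4.843853 N
F_2 = -1.819233 N

step 0→1:
  ẍ = (ẋ'−ẋ)/dt = (0.049331154−0.073414221)/0.010209 = -2.359004
  θ̈ = (θ̇'−θ̇)/dt = (-0.642621464−-0.637970214)/0.010209 = -0.455603
  sinθ=-0.283174, cosθ=0.959069
  F = (M+m)·ẍ + m·l·cosθ·θ̈ − m·l·sinθ·θ̇² = -2.677068 + -0.133047 − -0.035093 = -2.775022
step 1→2:
  ẍ = (ẋ'−ẋ)/dt = (0.001646809−0.049331154)/0.010209 = -4.670814
  θ̈ = (θ̇'−θ̇)/dt = (-0.627898163−-0.642621464)/0.010209 = 1.442188
  sinθ=-0.289415, cosθ=0.957204
  F = (M+m)·ẍ + m·l·cosθ·θ̈ − m·l·sinθ·θ̇² = -5.300580 + 0.420336 − -0.036392 = -4.843853
step 2→3:
  ẍ = (ẋ'−ẋ)/dt = (-0.011085302−0.001646809)/0.010209 = -1.247146
  θ̈ = (θ̇'−θ̇)/dt = (-0.643321240−-0.627898163)/0.010209 = -1.510733
  sinθ=-0.295688, cosθ=0.955285
  F = (M+m)·ẍ + m·l·cosθ·θ̈ − m·l·sinθ·θ̇² = -1.415298 + -0.439431 − -0.035496 = -1.819233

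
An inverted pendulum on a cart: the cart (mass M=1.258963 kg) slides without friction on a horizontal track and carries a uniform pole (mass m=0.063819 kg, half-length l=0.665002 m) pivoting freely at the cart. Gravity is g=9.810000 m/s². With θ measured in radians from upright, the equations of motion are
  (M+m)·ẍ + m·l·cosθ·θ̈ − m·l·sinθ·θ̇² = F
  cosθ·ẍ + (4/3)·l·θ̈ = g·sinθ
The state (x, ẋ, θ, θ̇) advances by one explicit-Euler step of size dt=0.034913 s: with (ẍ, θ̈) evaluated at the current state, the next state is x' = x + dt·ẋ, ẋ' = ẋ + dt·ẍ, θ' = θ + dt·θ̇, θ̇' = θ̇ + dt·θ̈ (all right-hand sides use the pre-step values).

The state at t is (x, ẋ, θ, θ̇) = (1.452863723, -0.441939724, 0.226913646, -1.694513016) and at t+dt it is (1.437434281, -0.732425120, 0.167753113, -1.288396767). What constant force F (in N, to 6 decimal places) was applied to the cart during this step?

F = -10.552297 N

ẍ = (ẋ'−ẋ)/dt = (-0.732425120−-0.441939724)/0.034913 = -8.320265
θ̈ = (θ̇'−θ̇)/dt = (-1.288396767−-1.694513016)/0.034913 = 11.632236
sinθ=0.224971, cosθ=0.974365
F = (M+m)·ẍ + m·l·cosθ·θ̈ − m·l·sinθ·θ̇² = -11.005896 + 0.481014 − 0.027415 = -10.552297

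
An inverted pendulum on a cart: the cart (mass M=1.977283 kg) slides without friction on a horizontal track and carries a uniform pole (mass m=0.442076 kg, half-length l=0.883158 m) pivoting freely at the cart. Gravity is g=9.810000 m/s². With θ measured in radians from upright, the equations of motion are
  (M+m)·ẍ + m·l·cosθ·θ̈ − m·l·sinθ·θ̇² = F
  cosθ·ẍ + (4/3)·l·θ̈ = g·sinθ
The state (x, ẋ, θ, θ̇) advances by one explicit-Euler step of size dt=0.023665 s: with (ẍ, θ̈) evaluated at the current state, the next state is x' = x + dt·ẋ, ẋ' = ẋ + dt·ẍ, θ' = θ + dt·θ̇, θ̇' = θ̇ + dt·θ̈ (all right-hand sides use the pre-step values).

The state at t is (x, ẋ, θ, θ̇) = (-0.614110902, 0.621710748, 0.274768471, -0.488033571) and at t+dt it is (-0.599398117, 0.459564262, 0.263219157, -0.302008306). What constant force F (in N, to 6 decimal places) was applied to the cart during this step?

ẍ = (ẋ'−ẋ)/dt = (0.459564262−0.621710748)/0.023665 = -6.851742
θ̈ = (θ̇'−θ̇)/dt = (-0.302008306−-0.488033571)/0.023665 = 7.860776
sinθ=0.271324, cosθ=0.962488
F = (M+m)·ẍ + m·l·cosθ·θ̈ − m·l·sinθ·θ̇² = -16.576825 + 2.953902 − 0.025230 = -13.648153

F = -13.648153 N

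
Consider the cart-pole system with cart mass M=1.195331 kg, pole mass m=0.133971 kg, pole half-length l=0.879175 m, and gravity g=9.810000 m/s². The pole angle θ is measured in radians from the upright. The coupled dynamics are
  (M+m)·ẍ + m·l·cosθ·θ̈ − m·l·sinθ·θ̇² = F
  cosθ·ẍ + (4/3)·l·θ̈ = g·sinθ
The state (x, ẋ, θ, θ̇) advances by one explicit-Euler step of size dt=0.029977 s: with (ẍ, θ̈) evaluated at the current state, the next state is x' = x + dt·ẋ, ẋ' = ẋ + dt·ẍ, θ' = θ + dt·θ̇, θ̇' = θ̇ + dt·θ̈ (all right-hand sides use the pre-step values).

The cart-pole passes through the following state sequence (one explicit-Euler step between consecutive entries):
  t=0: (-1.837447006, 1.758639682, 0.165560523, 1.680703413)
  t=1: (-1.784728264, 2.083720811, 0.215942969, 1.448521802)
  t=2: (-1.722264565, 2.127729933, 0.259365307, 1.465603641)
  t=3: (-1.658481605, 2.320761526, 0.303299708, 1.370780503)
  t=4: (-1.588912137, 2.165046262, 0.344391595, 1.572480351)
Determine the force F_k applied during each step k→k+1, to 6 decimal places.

F_0 = 13.460785 N
F_1 = 1.964148 N
F_2 = 8.134807 N
F_3 = -6.214815 N

step 0→1:
  ẍ = (ẋ'−ẋ)/dt = (2.083720811−1.758639682)/0.029977 = 10.844352
  θ̈ = (θ̇'−θ̇)/dt = (1.448521802−1.680703413)/0.029977 = -7.745325
  sinθ=0.164805, cosθ=0.986326
  F = (M+m)·ẍ + m·l·cosθ·θ̈ − m·l·sinθ·θ̇² = 14.415418 + -0.899801 − 0.054833 = 13.460785
step 1→2:
  ẍ = (ẋ'−ẋ)/dt = (2.127729933−2.083720811)/0.029977 = 1.468096
  θ̈ = (θ̇'−θ̇)/dt = (1.465603641−1.448521802)/0.029977 = 0.569831
  sinθ=0.214269, cosθ=0.976775
  F = (M+m)·ẍ + m·l·cosθ·θ̈ − m·l·sinθ·θ̇² = 1.951543 + 0.065558 − 0.052954 = 1.964148
step 2→3:
  ẍ = (ẋ'−ẋ)/dt = (2.320761526−2.127729933)/0.029977 = 6.439323
  θ̈ = (θ̇'−θ̇)/dt = (1.370780503−1.465603641)/0.029977 = -3.163196
  sinθ=0.256467, cosθ=0.966553
  F = (M+m)·ẍ + m·l·cosθ·θ̈ − m·l·sinθ·θ̇² = 8.559805 + -0.360112 − 0.064886 = 8.134807
step 3→4:
  ẍ = (ẋ'−ẋ)/dt = (2.165046262−2.320761526)/0.029977 = -5.194491
  θ̈ = (θ̇'−θ̇)/dt = (1.572480351−1.370780503)/0.029977 = 6.728487
  sinθ=0.298671, cosθ=0.954356
  F = (M+m)·ẍ + m·l·cosθ·θ̈ − m·l·sinθ·θ̇² = -6.905048 + 0.756335 − 0.066102 = -6.214815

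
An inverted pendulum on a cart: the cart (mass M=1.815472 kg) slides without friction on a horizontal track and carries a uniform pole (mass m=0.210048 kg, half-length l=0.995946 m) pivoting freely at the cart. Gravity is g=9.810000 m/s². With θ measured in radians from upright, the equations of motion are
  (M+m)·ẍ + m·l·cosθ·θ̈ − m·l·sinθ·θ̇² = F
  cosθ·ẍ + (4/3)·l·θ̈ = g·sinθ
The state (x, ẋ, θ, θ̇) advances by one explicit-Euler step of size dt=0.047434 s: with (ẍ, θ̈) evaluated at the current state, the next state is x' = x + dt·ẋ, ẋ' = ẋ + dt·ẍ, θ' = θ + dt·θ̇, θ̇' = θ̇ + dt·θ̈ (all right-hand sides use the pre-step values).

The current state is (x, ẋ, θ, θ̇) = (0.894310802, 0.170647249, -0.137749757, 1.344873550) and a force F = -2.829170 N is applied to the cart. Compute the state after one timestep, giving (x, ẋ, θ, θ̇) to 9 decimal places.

(0.902405284, 0.102931695, -0.073957025, 1.347266663)

sinθ=-0.137314537, cosθ=0.990527495
temp = (F + m·l·θ̇²·sinθ)/(M+m) = (-2.829170 + -0.051955767)/2.025520 = -1.422412895
θ̈ = (g·sinθ − cosθ·temp)/(l·(4/3 − m·cos²θ/(M+m))) = 0.050451434
ẍ = temp − m·l·θ̈·cosθ/(M+m) = -1.427574180
Euler: x'=0.894310802+0.047434·0.170647249=0.902405284, ẋ'=0.170647249+0.047434·-1.427574180=0.102931695
       θ'=-0.137749757+0.047434·1.344873550=-0.073957025, θ̇'=1.344873550+0.047434·0.050451434=1.347266663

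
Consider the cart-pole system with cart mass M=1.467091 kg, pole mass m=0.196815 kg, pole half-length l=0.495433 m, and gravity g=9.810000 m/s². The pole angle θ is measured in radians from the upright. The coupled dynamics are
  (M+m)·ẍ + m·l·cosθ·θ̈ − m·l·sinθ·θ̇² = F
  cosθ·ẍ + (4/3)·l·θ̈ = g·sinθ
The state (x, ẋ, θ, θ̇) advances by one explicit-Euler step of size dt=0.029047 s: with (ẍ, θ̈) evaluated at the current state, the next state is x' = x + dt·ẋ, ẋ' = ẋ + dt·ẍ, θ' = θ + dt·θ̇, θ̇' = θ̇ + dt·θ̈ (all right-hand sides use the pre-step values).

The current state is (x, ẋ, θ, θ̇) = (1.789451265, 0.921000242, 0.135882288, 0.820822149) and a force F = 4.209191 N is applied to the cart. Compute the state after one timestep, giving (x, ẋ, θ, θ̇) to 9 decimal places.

(1.816203559, 0.997943771, 0.159724709, 0.763851500)

sinθ=0.135464519, cosθ=0.990782198
temp = (F + m·l·θ̇²·sinθ)/(M+m) = (4.209191 + 0.008899525)/1.663906 = 2.535053377
θ̈ = (g·sinθ − cosθ·temp)/(l·(4/3 − m·cos²θ/(M+m))) = -1.961326447
ẍ = temp − m·l·θ̈·cosθ/(M+m) = 2.648932055
Euler: x'=1.789451265+0.029047·0.921000242=1.816203559, ẋ'=0.921000242+0.029047·2.648932055=0.997943771
       θ'=0.135882288+0.029047·0.820822149=0.159724709, θ̇'=0.820822149+0.029047·-1.961326447=0.763851500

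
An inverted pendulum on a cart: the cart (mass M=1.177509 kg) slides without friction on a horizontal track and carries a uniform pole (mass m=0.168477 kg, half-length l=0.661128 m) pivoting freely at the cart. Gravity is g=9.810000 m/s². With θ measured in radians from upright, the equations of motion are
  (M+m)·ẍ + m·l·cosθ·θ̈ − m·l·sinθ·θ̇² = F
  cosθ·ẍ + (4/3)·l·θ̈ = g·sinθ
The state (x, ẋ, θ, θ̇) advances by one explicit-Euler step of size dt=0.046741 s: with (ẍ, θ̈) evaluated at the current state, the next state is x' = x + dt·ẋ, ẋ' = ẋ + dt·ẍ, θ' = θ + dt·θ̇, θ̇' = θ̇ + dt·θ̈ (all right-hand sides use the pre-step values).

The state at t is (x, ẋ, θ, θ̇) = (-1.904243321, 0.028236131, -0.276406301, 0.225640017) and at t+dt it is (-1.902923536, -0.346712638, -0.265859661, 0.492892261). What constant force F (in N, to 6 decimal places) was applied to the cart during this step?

ẍ = (ẋ'−ẋ)/dt = (-0.346712638−0.028236131)/0.046741 = -8.021839
θ̈ = (θ̇'−θ̇)/dt = (0.492892261−0.225640017)/0.046741 = 5.717726
sinθ=-0.272900, cosθ=0.962042
F = (M+m)·ẍ + m·l·cosθ·θ̈ − m·l·sinθ·θ̇² = -10.797283 + 0.612694 − -0.001548 = -10.183041

F = -10.183041 N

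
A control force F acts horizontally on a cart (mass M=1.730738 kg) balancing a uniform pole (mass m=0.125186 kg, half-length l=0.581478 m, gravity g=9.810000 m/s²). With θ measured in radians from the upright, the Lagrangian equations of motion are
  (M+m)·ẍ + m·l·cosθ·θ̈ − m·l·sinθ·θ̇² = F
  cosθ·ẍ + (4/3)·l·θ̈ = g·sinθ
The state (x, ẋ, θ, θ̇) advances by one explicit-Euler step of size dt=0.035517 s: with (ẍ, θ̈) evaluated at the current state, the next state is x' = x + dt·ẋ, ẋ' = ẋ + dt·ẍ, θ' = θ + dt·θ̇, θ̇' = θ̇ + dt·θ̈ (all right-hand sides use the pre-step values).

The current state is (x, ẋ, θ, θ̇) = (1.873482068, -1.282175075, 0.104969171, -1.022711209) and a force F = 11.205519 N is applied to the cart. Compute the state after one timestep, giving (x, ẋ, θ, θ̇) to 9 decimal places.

(1.827943056, -1.058212263, 0.068645537, -1.262905581)

sinθ=0.104776510, cosθ=0.994495793
temp = (F + m·l·θ̇²·sinθ)/(M+m) = (11.205519 + 0.007977357)/1.855924 = 6.042001912
θ̈ = (g·sinθ − cosθ·temp)/(l·(4/3 − m·cos²θ/(M+m))) = -6.762800133
ẍ = temp − m·l·θ̈·cosθ/(M+m) = 6.305791935
Euler: x'=1.873482068+0.035517·-1.282175075=1.827943056, ẋ'=-1.282175075+0.035517·6.305791935=-1.058212263
       θ'=0.104969171+0.035517·-1.022711209=0.068645537, θ̇'=-1.022711209+0.035517·-6.762800133=-1.262905581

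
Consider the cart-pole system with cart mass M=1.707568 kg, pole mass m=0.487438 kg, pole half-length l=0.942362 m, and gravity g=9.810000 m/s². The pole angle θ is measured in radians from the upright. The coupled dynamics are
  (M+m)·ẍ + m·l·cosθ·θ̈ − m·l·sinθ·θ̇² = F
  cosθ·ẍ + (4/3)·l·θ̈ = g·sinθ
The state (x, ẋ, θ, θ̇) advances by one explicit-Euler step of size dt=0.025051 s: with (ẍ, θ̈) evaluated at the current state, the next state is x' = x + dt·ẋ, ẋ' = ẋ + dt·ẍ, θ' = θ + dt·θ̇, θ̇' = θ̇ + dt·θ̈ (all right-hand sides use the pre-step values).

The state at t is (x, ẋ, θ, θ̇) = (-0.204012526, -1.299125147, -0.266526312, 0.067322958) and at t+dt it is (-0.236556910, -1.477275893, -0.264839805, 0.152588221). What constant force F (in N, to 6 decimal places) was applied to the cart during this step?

F = -14.101038 N

ẍ = (ẋ'−ẋ)/dt = (-1.477275893−-1.299125147)/0.025051 = -7.111522
θ̈ = (θ̇'−θ̇)/dt = (0.152588221−0.067322958)/0.025051 = 3.403667
sinθ=-0.263382, cosθ=0.964692
F = (M+m)·ẍ + m·l·cosθ·θ̈ − m·l·sinθ·θ̇² = -15.609834 + 1.508248 − -0.000548 = -14.101038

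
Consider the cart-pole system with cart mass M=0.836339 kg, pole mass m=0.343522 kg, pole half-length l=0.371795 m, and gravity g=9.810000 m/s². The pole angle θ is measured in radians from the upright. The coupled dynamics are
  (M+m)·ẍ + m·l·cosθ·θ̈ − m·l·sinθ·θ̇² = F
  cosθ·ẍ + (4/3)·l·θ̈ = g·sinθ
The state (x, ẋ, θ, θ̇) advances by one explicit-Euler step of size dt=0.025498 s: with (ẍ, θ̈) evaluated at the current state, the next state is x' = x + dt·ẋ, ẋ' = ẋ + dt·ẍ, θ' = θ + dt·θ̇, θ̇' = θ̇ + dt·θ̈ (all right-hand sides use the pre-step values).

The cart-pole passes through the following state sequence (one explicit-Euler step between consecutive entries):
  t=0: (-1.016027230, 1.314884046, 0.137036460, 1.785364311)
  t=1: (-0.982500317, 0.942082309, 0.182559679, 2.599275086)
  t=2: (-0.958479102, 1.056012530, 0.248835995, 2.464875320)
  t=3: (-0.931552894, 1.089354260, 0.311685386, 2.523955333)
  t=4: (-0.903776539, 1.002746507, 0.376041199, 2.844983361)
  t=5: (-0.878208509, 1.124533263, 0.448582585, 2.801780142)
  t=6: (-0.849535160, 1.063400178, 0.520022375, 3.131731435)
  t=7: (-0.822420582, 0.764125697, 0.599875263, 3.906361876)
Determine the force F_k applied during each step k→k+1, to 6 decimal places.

step 0→1:
  ẍ = (ẋ'−ẋ)/dt = (0.942082309−1.314884046)/0.025498 = -14.620823
  θ̈ = (θ̇'−θ̇)/dt = (2.599275086−1.785364311)/0.025498 = 31.920573
  sinθ=0.136608, cosθ=0.990625
  F = (M+m)·ẍ + m·l·cosθ·θ̈ − m·l·sinθ·θ̇² = -17.250538 + 4.038668 − 0.055614 = -13.267485
step 1→2:
  ẍ = (ẋ'−ẋ)/dt = (1.056012530−0.942082309)/0.025498 = 4.468202
  θ̈ = (θ̇'−θ̇)/dt = (2.464875320−2.599275086)/0.025498 = -5.270992
  sinθ=0.181547, cosθ=0.983382
  F = (M+m)·ẍ + m·l·cosθ·θ̈ − m·l·sinθ·θ̇² = 5.271858 + -0.662023 − 0.156658 = 4.453177
step 2→3:
  ẍ = (ẋ'−ẋ)/dt = (1.089354260−1.056012530)/0.025498 = 1.307621
  θ̈ = (θ̇'−θ̇)/dt = (2.523955333−2.464875320)/0.025498 = 2.317045
  sinθ=0.246276, cosθ=0.969200
  F = (M+m)·ẍ + m·l·cosθ·θ̈ − m·l·sinθ·θ̇² = 1.542811 + 0.286818 − 0.191104 = 1.638525
step 3→4:
  ẍ = (ẋ'−ẋ)/dt = (1.002746507−1.089354260)/0.025498 = -3.396649
  θ̈ = (θ̇'−θ̇)/dt = (2.844983361−2.523955333)/0.025498 = 12.590322
  sinθ=0.306663, cosθ=0.951818
  F = (M+m)·ẍ + m·l·cosθ·θ̈ − m·l·sinθ·θ̇² = -4.007574 + 1.530555 − 0.249507 = -2.726526
step 4→5:
  ẍ = (ẋ'−ẋ)/dt = (1.124533263−1.002746507)/0.025498 = 4.776326
  θ̈ = (θ̇'−θ̇)/dt = (2.801780142−2.844983361)/0.025498 = -1.694377
  sinθ=0.367241, cosθ=0.930126
  F = (M+m)·ẍ + m·l·cosθ·θ̈ − m·l·sinθ·θ̇² = 5.635401 + -0.201284 − 0.379637 = 5.054479
step 5→6:
  ẍ = (ẋ'−ẋ)/dt = (1.063400178−1.124533263)/0.025498 = -2.397564
  θ̈ = (θ̇'−θ̇)/dt = (3.131731435−2.801780142)/0.025498 = 12.940281
  sinθ=0.433689, cosθ=0.901063
  F = (M+m)·ẍ + m·l·cosθ·θ̈ − m·l·sinθ·θ̇² = -2.828792 + 1.489213 − 0.434815 = -1.774394
step 6→7:
  ẍ = (ẋ'−ẋ)/dt = (0.764125697−1.063400178)/0.025498 = -11.737175
  θ̈ = (θ̇'−θ̇)/dt = (3.906361876−3.131731435)/0.025498 = 30.380047
  sinθ=0.496900, cosθ=0.867808
  F = (M+m)·ẍ + m·l·cosθ·θ̈ − m·l·sinθ·θ̇² = -13.848235 + 3.367210 − 0.622437 = -11.103462

F_0 = -13.267485 N
F_1 = 4.453177 N
F_2 = 1.638525 N
F_3 = -2.726526 N
F_4 = 5.054479 N
F_5 = -1.774394 N
F_6 = -11.103462 N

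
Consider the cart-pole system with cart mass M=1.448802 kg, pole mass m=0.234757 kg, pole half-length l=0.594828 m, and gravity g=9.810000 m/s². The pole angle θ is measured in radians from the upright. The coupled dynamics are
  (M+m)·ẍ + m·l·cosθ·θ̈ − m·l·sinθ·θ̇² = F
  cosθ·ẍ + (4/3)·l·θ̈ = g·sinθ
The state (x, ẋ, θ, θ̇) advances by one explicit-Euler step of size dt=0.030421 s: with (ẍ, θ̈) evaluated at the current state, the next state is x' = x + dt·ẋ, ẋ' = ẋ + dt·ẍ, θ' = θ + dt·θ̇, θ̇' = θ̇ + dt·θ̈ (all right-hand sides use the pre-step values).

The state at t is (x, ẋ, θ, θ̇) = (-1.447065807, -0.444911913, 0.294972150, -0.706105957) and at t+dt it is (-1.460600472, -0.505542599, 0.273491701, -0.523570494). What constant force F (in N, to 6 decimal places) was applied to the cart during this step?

ẍ = (ẋ'−ẋ)/dt = (-0.505542599−-0.444911913)/0.030421 = -1.993054
θ̈ = (θ̇'−θ̇)/dt = (-0.523570494−-0.706105957)/0.030421 = 6.000311
sinθ=0.290713, cosθ=0.956810
F = (M+m)·ẍ + m·l·cosθ·θ̈ − m·l·sinθ·θ̇² = -3.355423 + 0.801696 − 0.020240 = -2.573968

F = -2.573968 N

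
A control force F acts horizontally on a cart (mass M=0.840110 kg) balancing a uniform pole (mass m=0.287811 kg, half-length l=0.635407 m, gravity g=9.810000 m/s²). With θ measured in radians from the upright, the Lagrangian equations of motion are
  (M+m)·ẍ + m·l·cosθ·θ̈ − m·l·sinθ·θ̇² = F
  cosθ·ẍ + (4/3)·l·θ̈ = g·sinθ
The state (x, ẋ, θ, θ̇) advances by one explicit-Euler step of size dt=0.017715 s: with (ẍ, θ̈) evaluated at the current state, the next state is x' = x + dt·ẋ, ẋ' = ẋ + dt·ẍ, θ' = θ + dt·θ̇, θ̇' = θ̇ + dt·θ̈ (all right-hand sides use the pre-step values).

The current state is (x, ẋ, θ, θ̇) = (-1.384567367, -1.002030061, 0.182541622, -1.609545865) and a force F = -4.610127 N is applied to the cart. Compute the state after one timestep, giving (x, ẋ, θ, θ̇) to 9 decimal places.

sinθ=0.181529551, cosθ=0.983385490
temp = (F + m·l·θ̇²·sinθ)/(M+m) = (-4.610127 + 0.086002966)/1.127921 = -4.011029171
θ̈ = (g·sinθ − cosθ·temp)/(l·(4/3 − m·cos²θ/(M+m))) = 8.292384417
ẍ = temp − m·l·θ̈·cosθ/(M+m) = -5.333188896
Euler: x'=-1.384567367+0.017715·-1.002030061=-1.402318330, ẋ'=-1.002030061+0.017715·-5.333188896=-1.096507502
       θ'=0.182541622+0.017715·-1.609545865=0.154028517, θ̇'=-1.609545865+0.017715·8.292384417=-1.462646275

(-1.402318330, -1.096507502, 0.154028517, -1.462646275)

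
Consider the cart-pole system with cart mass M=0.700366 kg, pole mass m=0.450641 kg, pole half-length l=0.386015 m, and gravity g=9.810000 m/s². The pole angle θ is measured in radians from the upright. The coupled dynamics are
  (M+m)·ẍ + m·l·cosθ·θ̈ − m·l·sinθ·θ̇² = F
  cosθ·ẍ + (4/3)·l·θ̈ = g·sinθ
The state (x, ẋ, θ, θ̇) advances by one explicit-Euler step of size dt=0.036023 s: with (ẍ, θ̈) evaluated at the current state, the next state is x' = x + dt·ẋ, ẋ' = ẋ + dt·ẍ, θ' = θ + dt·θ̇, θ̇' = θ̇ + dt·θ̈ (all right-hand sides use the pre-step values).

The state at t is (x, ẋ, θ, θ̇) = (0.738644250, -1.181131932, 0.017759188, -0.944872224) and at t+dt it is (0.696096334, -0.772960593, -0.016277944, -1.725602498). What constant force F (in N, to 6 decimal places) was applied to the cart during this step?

F = 9.269601 N

ẍ = (ẋ'−ẋ)/dt = (-0.772960593−-1.181131932)/0.036023 = 11.330854
θ̈ = (θ̇'−θ̇)/dt = (-1.725602498−-0.944872224)/0.036023 = -21.673105
sinθ=0.017758, cosθ=0.999842
F = (M+m)·ẍ + m·l·cosθ·θ̈ − m·l·sinθ·θ̇² = 13.041892 + -3.769533 − 0.002758 = 9.269601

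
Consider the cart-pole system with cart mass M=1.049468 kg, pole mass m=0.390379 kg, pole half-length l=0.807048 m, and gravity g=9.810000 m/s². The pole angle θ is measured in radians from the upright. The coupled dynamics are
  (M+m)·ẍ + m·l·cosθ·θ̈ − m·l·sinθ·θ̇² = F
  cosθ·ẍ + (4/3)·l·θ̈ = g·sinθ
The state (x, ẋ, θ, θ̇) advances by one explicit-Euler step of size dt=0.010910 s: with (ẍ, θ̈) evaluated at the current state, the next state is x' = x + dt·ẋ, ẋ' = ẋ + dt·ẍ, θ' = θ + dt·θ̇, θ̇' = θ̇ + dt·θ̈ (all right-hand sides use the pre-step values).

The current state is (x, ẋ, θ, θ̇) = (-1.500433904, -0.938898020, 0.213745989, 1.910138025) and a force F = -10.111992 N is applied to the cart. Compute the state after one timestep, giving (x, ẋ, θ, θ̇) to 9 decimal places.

(-1.510677281, -1.037289419, 0.234585595, 2.020591620)

sinθ=0.212122122, cosθ=0.977243166
temp = (F + m·l·θ̇²·sinθ)/(M+m) = (-10.111992 + 0.243837937)/1.439847 = -6.853612962
θ̈ = (g·sinθ − cosθ·temp)/(l·(4/3 − m·cos²θ/(M+m))) = 10.124069210
ẍ = temp − m·l·θ̈·cosθ/(M+m) = -9.018459994
Euler: x'=-1.500433904+0.010910·-0.938898020=-1.510677281, ẋ'=-0.938898020+0.010910·-9.018459994=-1.037289419
       θ'=0.213745989+0.010910·1.910138025=0.234585595, θ̇'=1.910138025+0.010910·10.124069210=2.020591620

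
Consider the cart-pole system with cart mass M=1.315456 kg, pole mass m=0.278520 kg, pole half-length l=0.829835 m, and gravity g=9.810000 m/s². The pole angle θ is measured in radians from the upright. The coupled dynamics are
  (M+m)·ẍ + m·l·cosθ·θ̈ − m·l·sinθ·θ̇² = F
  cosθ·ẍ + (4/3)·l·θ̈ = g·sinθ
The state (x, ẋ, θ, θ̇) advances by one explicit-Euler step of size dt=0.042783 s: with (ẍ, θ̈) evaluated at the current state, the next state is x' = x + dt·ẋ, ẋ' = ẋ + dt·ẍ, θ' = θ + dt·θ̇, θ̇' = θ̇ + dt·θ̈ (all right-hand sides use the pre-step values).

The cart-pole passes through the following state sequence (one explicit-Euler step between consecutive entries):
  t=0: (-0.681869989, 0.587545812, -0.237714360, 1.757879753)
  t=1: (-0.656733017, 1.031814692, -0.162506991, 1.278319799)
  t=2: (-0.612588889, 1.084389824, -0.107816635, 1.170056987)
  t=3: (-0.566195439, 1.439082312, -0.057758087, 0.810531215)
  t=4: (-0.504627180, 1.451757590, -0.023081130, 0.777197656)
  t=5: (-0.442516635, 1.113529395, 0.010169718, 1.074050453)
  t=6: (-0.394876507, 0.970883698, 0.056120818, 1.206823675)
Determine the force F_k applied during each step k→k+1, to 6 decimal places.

F_0 = 14.202549 N
F_1 = 1.442750 N
F_2 = 11.317928 N
F_3 = 0.301234 N
F_4 = -10.994969 N
F_5 = -4.600054 N

step 0→1:
  ẍ = (ẋ'−ẋ)/dt = (1.031814692−0.587545812)/0.042783 = 10.384239
  θ̈ = (θ̇'−θ̇)/dt = (1.278319799−1.757879753)/0.042783 = -11.209124
  sinθ=-0.235482, cosθ=0.971879
  F = (M+m)·ẍ + m·l·cosθ·θ̈ − m·l·sinθ·θ̇² = 16.552227 + -2.517862 − -0.168184 = 14.202549
step 1→2:
  ẍ = (ẋ'−ẋ)/dt = (1.084389824−1.031814692)/0.042783 = 1.228879
  θ̈ = (θ̇'−θ̇)/dt = (1.170056987−1.278319799)/0.042783 = -2.530510
  sinθ=-0.161793, cosθ=0.986825
  F = (M+m)·ẍ + m·l·cosθ·θ̈ − m·l·sinθ·θ̇² = 1.958804 + -0.577160 − -0.061106 = 1.442750
step 2→3:
  ẍ = (ẋ'−ẋ)/dt = (1.439082312−1.084389824)/0.042783 = 8.290501
  θ̈ = (θ̇'−θ̇)/dt = (0.810531215−1.170056987)/0.042783 = -8.403473
  sinθ=-0.107608, cosθ=0.994193
  F = (M+m)·ẍ + m·l·cosθ·θ̈ − m·l·sinθ·θ̇² = 13.214859 + -1.930980 − -0.034049 = 11.317928
step 3→4:
  ẍ = (ẋ'−ẋ)/dt = (1.451757590−1.439082312)/0.042783 = 0.296269
  θ̈ = (θ̇'−θ̇)/dt = (0.777197656−0.810531215)/0.042783 = -0.779131
  sinθ=-0.057726, cosθ=0.998332
  F = (M+m)·ẍ + m·l·cosθ·θ̈ − m·l·sinθ·θ̇² = 0.472246 + -0.179777 − -0.008765 = 0.301234
step 4→5:
  ẍ = (ẋ'−ẋ)/dt = (1.113529395−1.451757590)/0.042783 = -7.905668
  θ̈ = (θ̇'−θ̇)/dt = (1.074050453−0.777197656)/0.042783 = 6.938569
  sinθ=-0.023079, cosθ=0.999734
  F = (M+m)·ẍ + m·l·cosθ·θ̈ − m·l·sinθ·θ̇² = -12.601445 + 1.603254 − -0.003222 = -10.994969
step 5→6:
  ẍ = (ẋ'−ẋ)/dt = (0.970883698−1.113529395)/0.042783 = -3.334168
  θ̈ = (θ̇'−θ̇)/dt = (1.206823675−1.074050453)/0.042783 = 3.103411
  sinθ=0.010170, cosθ=0.999948
  F = (M+m)·ẍ + m·l·cosθ·θ̈ − m·l·sinθ·θ̇² = -5.314583 + 0.717241 − 0.002711 = -4.600054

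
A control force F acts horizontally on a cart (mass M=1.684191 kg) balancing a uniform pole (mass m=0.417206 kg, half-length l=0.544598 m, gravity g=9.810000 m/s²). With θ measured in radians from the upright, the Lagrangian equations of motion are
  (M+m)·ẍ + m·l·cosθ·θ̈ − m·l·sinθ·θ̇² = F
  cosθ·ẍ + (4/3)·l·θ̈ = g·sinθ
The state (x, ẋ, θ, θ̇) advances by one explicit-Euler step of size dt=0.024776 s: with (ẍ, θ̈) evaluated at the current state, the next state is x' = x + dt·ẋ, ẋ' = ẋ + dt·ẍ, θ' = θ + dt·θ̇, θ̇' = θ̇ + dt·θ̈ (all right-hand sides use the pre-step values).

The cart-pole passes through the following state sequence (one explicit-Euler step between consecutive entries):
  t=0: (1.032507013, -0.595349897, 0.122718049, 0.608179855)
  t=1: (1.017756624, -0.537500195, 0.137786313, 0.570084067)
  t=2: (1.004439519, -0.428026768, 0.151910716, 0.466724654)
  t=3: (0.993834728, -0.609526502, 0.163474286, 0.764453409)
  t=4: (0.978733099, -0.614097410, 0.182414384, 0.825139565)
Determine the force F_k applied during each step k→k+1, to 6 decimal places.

step 0→1:
  ẍ = (ẋ'−ẋ)/dt = (-0.537500195−-0.595349897)/0.024776 = 2.334909
  θ̈ = (θ̇'−θ̇)/dt = (0.570084067−0.608179855)/0.024776 = -1.537609
  sinθ=0.122410, cosθ=0.992480
  F = (M+m)·ẍ + m·l·cosθ·θ̈ − m·l·sinθ·θ̇² = 4.906570 + -0.346732 − 0.010287 = 4.549551
step 1→2:
  ẍ = (ẋ'−ẋ)/dt = (-0.428026768−-0.537500195)/0.024776 = 4.418527
  θ̈ = (θ̇'−θ̇)/dt = (0.466724654−0.570084067)/0.024776 = -4.171755
  sinθ=0.137351, cosθ=0.990522
  F = (M+m)·ẍ + m·l·cosθ·θ̈ − m·l·sinθ·θ̇² = 9.285080 + -0.938879 − 0.010142 = 8.336058
step 2→3:
  ẍ = (ẋ'−ẋ)/dt = (-0.609526502−-0.428026768)/0.024776 = -7.325627
  θ̈ = (θ̇'−θ̇)/dt = (0.764453409−0.466724654)/0.024776 = 12.016821
  sinθ=0.151327, cosθ=0.988484
  F = (M+m)·ẍ + m·l·cosθ·θ̈ − m·l·sinθ·θ̇² = -15.394051 + 2.698893 − 0.007490 = -12.702647
step 3→4:
  ẍ = (ẋ'−ẋ)/dt = (-0.614097410−-0.609526502)/0.024776 = -0.184489
  θ̈ = (θ̇'−θ̇)/dt = (0.825139565−0.764453409)/0.024776 = 2.449393
  sinθ=0.162747, cosθ=0.986668
  F = (M+m)·ẍ + m·l·cosθ·θ̈ − m·l·sinθ·θ̇² = -0.387685 + 0.549106 − 0.021609 = 0.139811

F_0 = 4.549551 N
F_1 = 8.336058 N
F_2 = -12.702647 N
F_3 = 0.139811 N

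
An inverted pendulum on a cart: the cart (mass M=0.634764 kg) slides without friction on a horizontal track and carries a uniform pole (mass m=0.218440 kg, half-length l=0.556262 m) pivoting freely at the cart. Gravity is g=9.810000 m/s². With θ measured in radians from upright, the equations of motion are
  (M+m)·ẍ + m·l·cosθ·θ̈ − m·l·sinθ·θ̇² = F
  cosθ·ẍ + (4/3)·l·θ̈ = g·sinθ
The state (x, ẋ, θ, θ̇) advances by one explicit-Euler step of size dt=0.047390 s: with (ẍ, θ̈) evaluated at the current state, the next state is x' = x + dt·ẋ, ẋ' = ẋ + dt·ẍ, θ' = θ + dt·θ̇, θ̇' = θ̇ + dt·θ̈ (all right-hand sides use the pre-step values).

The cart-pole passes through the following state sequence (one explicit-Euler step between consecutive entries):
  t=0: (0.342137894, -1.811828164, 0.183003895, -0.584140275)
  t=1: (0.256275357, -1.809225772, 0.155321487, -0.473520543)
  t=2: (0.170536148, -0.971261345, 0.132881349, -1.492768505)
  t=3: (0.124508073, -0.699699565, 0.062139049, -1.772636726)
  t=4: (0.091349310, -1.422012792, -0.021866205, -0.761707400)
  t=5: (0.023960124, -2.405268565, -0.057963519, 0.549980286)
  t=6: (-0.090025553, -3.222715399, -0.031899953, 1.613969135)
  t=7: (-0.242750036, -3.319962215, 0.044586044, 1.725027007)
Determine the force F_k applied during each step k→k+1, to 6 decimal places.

step 0→1:
  ẍ = (ẋ'−ẋ)/dt = (-1.809225772−-1.811828164)/0.047390 = 0.054914
  θ̈ = (θ̇'−θ̇)/dt = (-0.473520543−-0.584140275)/0.047390 = 2.334242
  sinθ=0.181984, cosθ=0.983301
  F = (M+m)·ẍ + m·l·cosθ·θ̈ − m·l·sinθ·θ̇² = 0.046853 + 0.278897 − 0.007545 = 0.318205
step 1→2:
  ẍ = (ẋ'−ẋ)/dt = (-0.971261345−-1.809225772)/0.047390 = 17.682305
  θ̈ = (θ̇'−θ̇)/dt = (-1.492768505−-0.473520543)/0.047390 = -21.507659
  sinθ=0.154698, cosθ=0.987962
  F = (M+m)·ẍ + m·l·cosθ·θ̈ − m·l·sinθ·θ̇² = 15.086613 + -2.581932 − 0.004215 = 12.500466
step 2→3:
  ẍ = (ẋ'−ẋ)/dt = (-0.699699565−-0.971261345)/0.047390 = 5.730360
  θ̈ = (θ̇'−θ̇)/dt = (-1.772636726−-1.492768505)/0.047390 = -5.905639
  sinθ=0.132491, cosθ=0.991184
  F = (M+m)·ẍ + m·l·cosθ·θ̈ − m·l·sinθ·θ̇² = 4.889166 + -0.711267 − 0.035874 = 4.142025
step 3→4:
  ẍ = (ẋ'−ẋ)/dt = (-1.422012792−-0.699699565)/0.047390 = -15.241891
  θ̈ = (θ̇'−θ̇)/dt = (-0.761707400−-1.772636726)/0.047390 = 21.332123
  sinθ=0.062099, cosθ=0.998070
  F = (M+m)·ẍ + m·l·cosθ·θ̈ − m·l·sinθ·θ̇² = -13.004443 + 2.587061 − 0.023710 = -10.441092
step 4→5:
  ẍ = (ẋ'−ẋ)/dt = (-2.405268565−-1.422012792)/0.047390 = -20.748170
  θ̈ = (θ̇'−θ̇)/dt = (0.549980286−-0.761707400)/0.047390 = 27.678575
  sinθ=-0.021864, cosθ=0.999761
  F = (M+m)·ẍ + m·l·cosθ·θ̈ − m·l·sinθ·θ̇² = -17.702422 + 3.362416 − -0.001541 = -14.338464
step 5→6:
  ẍ = (ẋ'−ẋ)/dt = (-3.222715399−-2.405268565)/0.047390 = -17.249353
  θ̈ = (θ̇'−θ̇)/dt = (1.613969135−0.549980286)/0.047390 = 22.451759
  sinθ=-0.057931, cosθ=0.998321
  F = (M+m)·ẍ + m·l·cosθ·θ̈ − m·l·sinθ·θ̇² = -14.717217 + 2.723529 − -0.002129 = -11.991559
step 6→7:
  ẍ = (ẋ'−ẋ)/dt = (-3.319962215−-3.222715399)/0.047390 = -2.052054
  θ̈ = (θ̇'−θ̇)/dt = (1.725027007−1.613969135)/0.047390 = 2.343487
  sinθ=-0.031895, cosθ=0.999491
  F = (M+m)·ẍ + m·l·cosθ·θ̈ − m·l·sinθ·θ̇² = -1.750820 + 0.284612 − -0.010095 = -1.456113

F_0 = 0.318205 N
F_1 = 12.500466 N
F_2 = 4.142025 N
F_3 = -10.441092 N
F_4 = -14.338464 N
F_5 = -11.991559 N
F_6 = -1.456113 N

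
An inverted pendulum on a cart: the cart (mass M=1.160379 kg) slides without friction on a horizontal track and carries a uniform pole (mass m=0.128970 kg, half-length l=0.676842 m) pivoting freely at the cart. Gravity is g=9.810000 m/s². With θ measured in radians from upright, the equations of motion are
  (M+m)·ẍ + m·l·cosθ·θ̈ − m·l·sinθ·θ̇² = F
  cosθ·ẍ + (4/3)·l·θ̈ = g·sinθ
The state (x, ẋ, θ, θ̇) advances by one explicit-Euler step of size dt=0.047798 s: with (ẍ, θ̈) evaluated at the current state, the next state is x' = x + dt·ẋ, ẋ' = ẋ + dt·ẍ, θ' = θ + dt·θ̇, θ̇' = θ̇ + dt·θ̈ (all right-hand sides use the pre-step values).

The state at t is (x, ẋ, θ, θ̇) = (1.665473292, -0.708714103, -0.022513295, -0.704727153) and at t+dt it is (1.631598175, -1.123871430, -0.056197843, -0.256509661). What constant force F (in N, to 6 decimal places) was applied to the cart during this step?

ẍ = (ẋ'−ẋ)/dt = (-1.123871430−-0.708714103)/0.047798 = -8.685663
θ̈ = (θ̇'−θ̇)/dt = (-0.256509661−-0.704727153)/0.047798 = 9.377327
sinθ=-0.022511, cosθ=0.999747
F = (M+m)·ẍ + m·l·cosθ·θ̈ − m·l·sinθ·θ̇² = -11.198851 + 0.818361 − -0.000976 = -10.379514

F = -10.379514 N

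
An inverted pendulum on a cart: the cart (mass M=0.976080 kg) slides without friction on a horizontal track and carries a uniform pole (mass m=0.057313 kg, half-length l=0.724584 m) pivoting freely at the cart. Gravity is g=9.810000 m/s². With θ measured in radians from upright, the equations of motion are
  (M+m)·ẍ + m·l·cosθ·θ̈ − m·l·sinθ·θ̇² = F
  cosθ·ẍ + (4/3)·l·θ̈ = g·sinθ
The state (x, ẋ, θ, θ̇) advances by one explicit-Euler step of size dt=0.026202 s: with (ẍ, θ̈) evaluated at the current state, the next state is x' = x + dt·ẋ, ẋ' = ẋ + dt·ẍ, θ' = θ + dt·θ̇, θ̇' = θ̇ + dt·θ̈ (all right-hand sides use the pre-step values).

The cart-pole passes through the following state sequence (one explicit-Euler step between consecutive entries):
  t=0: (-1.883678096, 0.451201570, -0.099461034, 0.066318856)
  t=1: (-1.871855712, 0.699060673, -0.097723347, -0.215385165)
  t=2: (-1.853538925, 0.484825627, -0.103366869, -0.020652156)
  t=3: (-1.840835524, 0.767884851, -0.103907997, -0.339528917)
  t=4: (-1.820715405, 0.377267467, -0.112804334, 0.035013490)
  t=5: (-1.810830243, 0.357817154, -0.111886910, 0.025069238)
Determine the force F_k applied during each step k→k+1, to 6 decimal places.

F_0 = 9.331178 N
F_1 = -8.141965 N
F_2 = 10.661011 N
F_3 = -14.814828 N
F_4 = -0.782765 N

step 0→1:
  ẍ = (ẋ'−ẋ)/dt = (0.699060673−0.451201570)/0.026202 = 9.459549
  θ̈ = (θ̇'−θ̇)/dt = (-0.215385165−0.066318856)/0.026202 = -10.751241
  sinθ=-0.099297, cosθ=0.995058
  F = (M+m)·ẍ + m·l·cosθ·θ̈ − m·l·sinθ·θ̇² = 9.775432 + -0.444272 − -0.000018 = 9.331178
step 1→2:
  ẍ = (ẋ'−ẋ)/dt = (0.484825627−0.699060673)/0.026202 = -8.176286
  θ̈ = (θ̇'−θ̇)/dt = (-0.020652156−-0.215385165)/0.026202 = 7.431990
  sinθ=-0.097568, cosθ=0.995229
  F = (M+m)·ẍ + m·l·cosθ·θ̈ − m·l·sinθ·θ̇² = -8.449317 + 0.307164 − -0.000188 = -8.141965
step 2→3:
  ẍ = (ẋ'−ẋ)/dt = (0.767884851−0.484825627)/0.026202 = 10.802963
  θ̈ = (θ̇'−θ̇)/dt = (-0.339528917−-0.020652156)/0.026202 = -12.169940
  sinθ=-0.103183, cosθ=0.994662
  F = (M+m)·ẍ + m·l·cosθ·θ̈ − m·l·sinθ·θ̇² = 11.163706 + -0.502697 − -0.000002 = 10.661011
step 3→4:
  ẍ = (ẋ'−ẋ)/dt = (0.377267467−0.767884851)/0.026202 = -14.907922
  θ̈ = (θ̇'−θ̇)/dt = (0.035013490−-0.339528917)/0.026202 = 14.294421
  sinθ=-0.103721, cosθ=0.994606
  F = (M+m)·ẍ + m·l·cosθ·θ̈ − m·l·sinθ·θ̇² = -15.405743 + 0.590418 − -0.000497 = -14.814828
step 4→5:
  ẍ = (ẋ'−ẋ)/dt = (0.357817154−0.377267467)/0.026202 = -0.742322
  θ̈ = (θ̇'−θ̇)/dt = (0.025069238−0.035013490)/0.026202 = -0.379523
  sinθ=-0.112565, cosθ=0.993644
  F = (M+m)·ẍ + m·l·cosθ·θ̈ − m·l·sinθ·θ̇² = -0.767110 + -0.015661 − -0.000006 = -0.782765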